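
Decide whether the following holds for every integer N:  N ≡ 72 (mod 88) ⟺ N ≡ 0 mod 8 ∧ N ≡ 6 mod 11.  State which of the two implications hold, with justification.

Equivalent; both directions hold.

(←) If N ≡ 0 (mod 8) and N ≡ 6 (mod 11), then by the Chinese remainder theorem N ≡ 72 (mod 88). This is exactly N ≡ 72 (mod 88).

(→) Suppose N ≡ 72 (mod 88); write N = 88j + 72. Since 8 ∣ 88, reducing mod 8 gives N ≡ 72 ≡ 0 (mod 8); since 11 ∣ 88, reducing mod 11 gives N ≡ 72 ≡ 6 (mod 11).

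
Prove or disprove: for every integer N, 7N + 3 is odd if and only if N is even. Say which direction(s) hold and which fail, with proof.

[⇒] Suppose 7N + 3 is odd. Since 7 is odd, 7N and N have the same parity, so 7N + 3 ≡ N + 3 (mod 2). As 3 is odd, 7N + 3 is odd exactly when N is even. Thus N is even.

[⇐] Conversely, suppose N is even; write N = 2j. Then 7N + 3 = 7·(2j) + 3 = 2·7j + 3, which is odd.

Both directions hold.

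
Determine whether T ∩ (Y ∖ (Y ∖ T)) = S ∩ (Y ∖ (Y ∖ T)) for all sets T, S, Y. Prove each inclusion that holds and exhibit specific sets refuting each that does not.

(⊇) Let x ∈ S ∩ (Y ∖ (Y ∖ T)). Then x ∈ T ∩ S ∩ Y, from which x ∈ T ∩ (Y ∖ (Y ∖ T)).

(⊆) This inclusion fails. Take T = {1}, S = ∅, Y = {1}; then 1 ∈ T ∩ (Y ∖ (Y ∖ T)) but 1 ∉ S ∩ (Y ∖ (Y ∖ T)).

(⊆) fails; (⊇) holds.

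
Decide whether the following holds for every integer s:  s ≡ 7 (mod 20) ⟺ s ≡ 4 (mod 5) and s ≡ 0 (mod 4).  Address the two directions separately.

[⇒] This fails: s = 7 gives 7 ≡ 7 (mod 20) but 7 ≡ 2 (mod 5), so the conjunction on the right does not hold.

[⇐] This fails: s = 4 satisfies both congruences on the right (4 ≡ 4 mod 5 and 4 ≡ 0 mod 4) yet 4 ≡ 4 (mod 20), not 7.

(⇒) fails and (⇐) fails.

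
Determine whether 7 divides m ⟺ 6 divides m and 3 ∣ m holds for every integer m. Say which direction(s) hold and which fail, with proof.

Neither direction holds.

(⇒) This fails: take m = 7. Certainly 7 ∣ 7, but 6 ∤ 7.

(⇐) This fails: take m = 6. Both 6 ∣ 6 and 3 ∣ 6, yet 6 is not a multiple of 7 (since 6 = 0·7 + 6), so 7 ∤ 6.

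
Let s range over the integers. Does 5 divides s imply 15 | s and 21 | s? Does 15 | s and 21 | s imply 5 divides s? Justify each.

(⇒) This fails: take s = 5. Certainly 5 ∣ 5, but 15 ∤ 5.

(⇐) Suppose 15 ∣ s and 21 ∣ s. Any common multiple of 15 and 21 is a multiple of their lcm; here lcm(15, 21) = 15·21/gcd(15, 21) = 315/3 = 105, so 105 ∣ s. Since 5 ∣ 105, it follows that 5 ∣ s.

The forward direction fails; the converse holds.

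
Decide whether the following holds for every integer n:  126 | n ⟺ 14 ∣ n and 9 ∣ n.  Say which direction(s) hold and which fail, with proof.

[⇒] If 126 ∣ n, write n = 126q. Since 126 = 9·14, n = 14·(9q), so 14 ∣ n; and since 126 = 14·9, n = 9·(14q), so 9 ∣ n.

[⇐] Suppose 14 ∣ n and 9 ∣ n. Any common multiple of 14 and 9 is a multiple of their lcm; here gcd(14, 9) = 1, so lcm(14, 9) = 14·9 = 126, so 126 ∣ n.

Both directions hold; the statement is true.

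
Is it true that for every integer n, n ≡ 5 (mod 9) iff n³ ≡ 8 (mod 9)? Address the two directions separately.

(⇒) Suppose n ≡ 5 (mod 9). Write n = 9j + 5. Then (9j + 5)³ = 729j³ + 1215j² + 675j + 125 = 9(81j³ + 135j² + 75j + 13) + 8, so n³ ≡ 8 (mod 9).

(⇐) This fails: take n = 2. Then 2³ = 8 ≡ 8 (mod 9), yet 2 ≡ 2 (mod 9), not 5.

Only the forward direction holds.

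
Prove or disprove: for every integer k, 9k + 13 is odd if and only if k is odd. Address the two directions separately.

Both directions fail.

(⟹) This fails: k = 6 gives 9k + 13 = 67, which is odd, but 6 is even, not odd.

(⟸) This also fails: k = 1 is odd, but 9k + 13 = 22 is even, not odd.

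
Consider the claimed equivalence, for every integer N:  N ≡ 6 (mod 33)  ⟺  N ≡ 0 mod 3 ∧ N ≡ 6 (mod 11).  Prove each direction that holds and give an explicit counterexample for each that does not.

Both implications hold.

(⟹) Suppose N ≡ 6 (mod 33); write N = 33j + 6. Since 3 ∣ 33, reducing mod 3 gives N ≡ 6 ≡ 0 (mod 3); since 11 ∣ 33, reducing mod 11 gives N ≡ 6 (mod 11).

(⟸) Conversely, if N ≡ 0 (mod 3) and N ≡ 6 (mod 11), then by the Chinese remainder theorem N ≡ 6 (mod 33). This is exactly N ≡ 6 (mod 33).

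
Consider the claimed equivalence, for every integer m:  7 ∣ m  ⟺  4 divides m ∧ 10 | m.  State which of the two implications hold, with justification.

(⟹) This fails: take m = 7. Certainly 7 ∣ 7, but 4 ∤ 7.

(⟸) This fails: take m = 20. Both 4 ∣ 20 and 10 ∣ 20, yet 20 is not a multiple of 7 (since 20 = 2·7 + 6), so 7 ∤ 20.

Neither direction holds.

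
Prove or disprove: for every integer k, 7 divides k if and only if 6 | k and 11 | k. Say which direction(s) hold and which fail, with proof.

(⇒) fails and (⇐) fails.

[⇒] This fails: take k = 7. Certainly 7 ∣ 7, but 6 ∤ 7.

[⇐] This fails: take k = 66. Both 6 ∣ 66 and 11 ∣ 66, yet 66 is not a multiple of 7 (since 66 = 9·7 + 3), so 7 ∤ 66.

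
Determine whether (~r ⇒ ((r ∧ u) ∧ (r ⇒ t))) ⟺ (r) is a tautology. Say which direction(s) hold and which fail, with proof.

Both directions hold; the statement is true.

(⇒) Assume the antecedent. If u is true, the antecedent forces (u = T, r = T, t = F) or (u = T, r = T, t = T), and r holds there. If u is false, the antecedent forces (u = F, r = T, t = F) or (u = F, r = T, t = T), and r holds there. Either way r holds.

(⇐) Assume the antecedent. If u is true, the antecedent forces (u = T, r = T, t = F) or (u = T, r = T, t = T), and ~r ⇒ ((r ∧ u) ∧ (r ⇒ t)) holds there. If u is false, the antecedent forces (u = F, r = T, t = F) or (u = F, r = T, t = T), and ~r ⇒ ((r ∧ u) ∧ (r ⇒ t)) holds there. Either way ~r ⇒ ((r ∧ u) ∧ (r ⇒ t)) holds.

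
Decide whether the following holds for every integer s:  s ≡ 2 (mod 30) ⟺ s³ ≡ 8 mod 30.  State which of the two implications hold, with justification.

Both directions hold.

Forward direction. Suppose s ≡ 2 (mod 30). Write s = 30j + 2. Then (30j + 2)³ = 27000j³ + 5400j² + 360j + 8 = 30(900j³ + 180j² + 12j) + 8, so s³ ≡ 8 (mod 30).

Converse. Suppose s³ ≡ 8 (mod 30). The only residue r in {0, …, 29} with r³ ≡ 8 (mod 30) is r = 2, so s ≡ 2 (mod 30).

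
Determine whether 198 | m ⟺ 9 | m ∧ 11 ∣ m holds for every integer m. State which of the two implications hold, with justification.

(⇒) If 198 ∣ m, write m = 198q. Since 198 = 22·9, m = 9·(22q), so 9 ∣ m; and since 198 = 18·11, m = 11·(18q), so 11 ∣ m.

(⇐) This fails: take m = 99. Both 9 ∣ 99 and 11 ∣ 99, yet 99 is not a multiple of 198 (since 99 = 0·198 + 99), so 198 ∤ 99.

Only the forward direction holds.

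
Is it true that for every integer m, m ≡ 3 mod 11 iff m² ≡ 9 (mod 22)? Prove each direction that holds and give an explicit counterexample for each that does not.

Neither direction holds.

(⇒) This fails: take m = 14. Then 14 ≡ 3 (mod 11), but 14² = 196 ≡ 20 (mod 22), not 9.

(⇐) This fails: take m = 19. Then 19² = 361 ≡ 9 (mod 22), yet 19 ≡ 8 (mod 11), not 3.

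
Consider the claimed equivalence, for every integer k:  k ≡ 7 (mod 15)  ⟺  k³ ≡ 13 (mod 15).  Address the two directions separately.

(⟹) Suppose k ≡ 7 (mod 15). Write k = 15j + 7. Then (15j + 7)³ = 3375j³ + 4725j² + 2205j + 343 = 15(225j³ + 315j² + 147j + 22) + 13, so k³ ≡ 13 (mod 15).

(⟸) Conversely, suppose k³ ≡ 13 (mod 15). The only residue r in {0, …, 14} with r³ ≡ 13 (mod 15) is r = 7, so k ≡ 7 (mod 15).

Both directions hold.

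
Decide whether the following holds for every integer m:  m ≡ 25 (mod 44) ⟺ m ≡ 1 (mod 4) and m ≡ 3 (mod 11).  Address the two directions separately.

(→) Suppose m ≡ 25 (mod 44); write m = 44j + 25. Since 4 ∣ 44, reducing mod 4 gives m ≡ 25 ≡ 1 (mod 4); since 11 ∣ 44, reducing mod 11 gives m ≡ 25 ≡ 3 (mod 11).

(←) Conversely, if m ≡ 1 (mod 4) and m ≡ 3 (mod 11), then by the Chinese remainder theorem m ≡ 25 (mod 44). This is exactly m ≡ 25 (mod 44).

Both directions hold.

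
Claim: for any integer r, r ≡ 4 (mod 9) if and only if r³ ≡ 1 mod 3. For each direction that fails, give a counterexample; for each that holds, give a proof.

Only the forward implication holds.

[⇒] Suppose r ≡ 4 (mod 9). Then r³ ≡ 4³ = 64 (mod 9), and since 3 ∣ 9, also r³ ≡ 1 (mod 3).

[⇐] This fails: take r = 1. Then 1³ = 1 ≡ 1 (mod 3), yet 1 ≡ 1 (mod 9), not 4.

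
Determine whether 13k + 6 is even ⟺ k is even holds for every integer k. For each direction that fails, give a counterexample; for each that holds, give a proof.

(⟹) Suppose 13k + 6 is even. Since 13 is odd, 13k and k have the same parity, so 13k + 6 ≡ k + 6 (mod 2). As 6 is even, 13k + 6 is even exactly when k is even. Thus k is even.

(⟸) Conversely, suppose k is even; write k = 2j. Then 13k + 6 = 13·(2j) + 6 = 2·13j + 6, which is even.

Equivalent; both directions hold.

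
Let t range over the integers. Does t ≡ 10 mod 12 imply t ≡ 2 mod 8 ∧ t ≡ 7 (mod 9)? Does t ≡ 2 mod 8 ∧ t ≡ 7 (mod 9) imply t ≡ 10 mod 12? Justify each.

Only the converse holds.

(⇒) This fails: t = 70 gives 70 ≡ 10 (mod 12) but 70 ≡ 6 (mod 8), so the conjunction on the right does not hold.

(⇐) Conversely, if t ≡ 2 (mod 8) and t ≡ 7 (mod 9), then by the Chinese remainder theorem t ≡ 34 (mod 72). Since 34 ≡ 10 (mod 12) and 12 ∣ 72, we get t ≡ 10 (mod 12).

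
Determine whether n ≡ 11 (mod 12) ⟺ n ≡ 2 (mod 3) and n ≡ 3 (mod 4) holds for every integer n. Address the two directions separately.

(→) Suppose n ≡ 11 (mod 12); write n = 12j + 11. Since 3 ∣ 12, reducing mod 3 gives n ≡ 11 ≡ 2 (mod 3); since 4 ∣ 12, reducing mod 4 gives n ≡ 11 ≡ 3 (mod 4).

(←) Conversely, if n ≡ 2 (mod 3) and n ≡ 3 (mod 4), then by the Chinese remainder theorem n ≡ 11 (mod 12). This is exactly n ≡ 11 (mod 12).

Both implications hold.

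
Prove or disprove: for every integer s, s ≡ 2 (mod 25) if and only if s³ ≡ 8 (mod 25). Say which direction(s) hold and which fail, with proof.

Both implications hold.

(⟹) Suppose s ≡ 2 (mod 25). Write s = 25j + 2. Then (25j + 2)³ = 15625j³ + 3750j² + 300j + 8 = 25(625j³ + 150j² + 12j) + 8, so s³ ≡ 8 (mod 25).

(⟸) Conversely, suppose s³ ≡ 8 (mod 25). The only residue r in {0, …, 24} with r³ ≡ 8 (mod 25) is r = 2, so s ≡ 2 (mod 25).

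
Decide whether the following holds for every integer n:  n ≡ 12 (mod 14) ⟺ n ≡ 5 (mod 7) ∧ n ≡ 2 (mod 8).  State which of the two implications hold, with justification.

(→) This fails: n = 40 gives 40 ≡ 12 (mod 14) but 40 ≡ 0 (mod 8), so the conjunction on the right does not hold.

(←) Conversely, if n ≡ 5 (mod 7) and n ≡ 2 (mod 8), then by the Chinese remainder theorem n ≡ 26 (mod 56). Since 26 ≡ 12 (mod 14) and 14 ∣ 56, we get n ≡ 12 (mod 14).

(⇒) fails; (⇐) holds.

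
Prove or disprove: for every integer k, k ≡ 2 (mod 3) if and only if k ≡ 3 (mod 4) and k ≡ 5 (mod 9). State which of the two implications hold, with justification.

Only the reverse direction holds.

(→) This fails: k = 32 gives 32 ≡ 2 (mod 3) but 32 ≡ 0 (mod 4), so the conjunction on the right does not hold.

(←) Conversely, if k ≡ 3 (mod 4) and k ≡ 5 (mod 9), then by the Chinese remainder theorem k ≡ 23 (mod 36). Since 23 ≡ 2 (mod 3) and 3 ∣ 36, we get k ≡ 2 (mod 3).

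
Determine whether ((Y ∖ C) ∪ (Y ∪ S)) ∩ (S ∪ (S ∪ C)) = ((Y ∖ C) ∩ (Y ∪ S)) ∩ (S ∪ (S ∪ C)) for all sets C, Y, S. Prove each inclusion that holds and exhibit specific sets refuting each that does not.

(⟹) This inclusion fails. Take C = {1}, Y = {1}, S = ∅; then 1 ∈ ((Y ∖ C) ∪ (Y ∪ S)) ∩ (S ∪ (S ∪ C)) but 1 ∉ ((Y ∖ C) ∩ (Y ∪ S)) ∩ (S ∪ (S ∪ C)).

(⟸) Let x ∈ ((Y ∖ C) ∩ (Y ∪ S)) ∩ (S ∪ (S ∪ C)). Then x ∈ Y ∩ S and x ∉ C, from which x ∈ ((Y ∖ C) ∪ (Y ∪ S)) ∩ (S ∪ (S ∪ C)).

The sets are not equal: only the reverse inclusion holds.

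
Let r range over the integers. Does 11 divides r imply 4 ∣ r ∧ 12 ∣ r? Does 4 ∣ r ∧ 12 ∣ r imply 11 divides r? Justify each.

(⇒) This fails: take r = 11. Certainly 11 ∣ 11, but 4 ∤ 11.

(⇐) This fails: take r = 12. Both 4 ∣ 12 and 12 ∣ 12, yet 12 is not a multiple of 11 (since 12 = 1·11 + 1), so 11 ∤ 12.

(⇒) fails and (⇐) fails.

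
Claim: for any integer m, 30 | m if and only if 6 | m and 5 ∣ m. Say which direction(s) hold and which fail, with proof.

[⇒] If 30 ∣ m, write m = 30q. Since 30 = 5·6, m = 6·(5q), so 6 ∣ m; and since 30 = 6·5, m = 5·(6q), so 5 ∣ m.

[⇐] Suppose 6 ∣ m and 5 ∣ m. Any common multiple of 6 and 5 is a multiple of their lcm; here gcd(6, 5) = 1, so lcm(6, 5) = 6·5 = 30, so 30 ∣ m.

Both directions hold; the statement is true.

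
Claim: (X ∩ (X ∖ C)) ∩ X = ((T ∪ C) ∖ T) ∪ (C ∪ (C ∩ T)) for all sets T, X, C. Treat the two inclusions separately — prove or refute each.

(⊆) fails and (⊇) fails.

(⟹) This inclusion fails. Take T = ∅, X = {1}, C = ∅; then 1 ∈ (X ∩ (X ∖ C)) ∩ X but 1 ∉ ((T ∪ C) ∖ T) ∪ (C ∪ (C ∩ T)).

(⟸) This inclusion fails. Take T = ∅, X = ∅, C = {1}; then 1 ∈ ((T ∪ C) ∖ T) ∪ (C ∪ (C ∩ T)) but 1 ∉ (X ∩ (X ∖ C)) ∩ X.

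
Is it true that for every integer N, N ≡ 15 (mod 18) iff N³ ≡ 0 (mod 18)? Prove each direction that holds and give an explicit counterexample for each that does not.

(→) This fails: take N = 15. Then 15 ≡ 15 (mod 18), but 15³ = 3375 ≡ 9 (mod 18), not 0.

(←) This fails: take N = 0. Then 0³ = 0 ≡ 0 (mod 18), yet 0 ≡ 0 (mod 18), not 15.

Both directions fail.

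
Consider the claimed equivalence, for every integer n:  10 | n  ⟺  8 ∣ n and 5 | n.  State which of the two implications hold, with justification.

(⟹) This fails: take n = 10. Certainly 10 ∣ 10, but 8 ∤ 10.

(⟸) Suppose 8 ∣ n and 5 ∣ n. Any common multiple of 8 and 5 is a multiple of their lcm; here gcd(8, 5) = 1, so lcm(8, 5) = 8·5 = 40, so 40 ∣ n. Since 10 ∣ 40, it follows that 10 ∣ n.

Only the reverse direction holds.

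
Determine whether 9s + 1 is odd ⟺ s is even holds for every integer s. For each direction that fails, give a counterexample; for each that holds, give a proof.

The biconditional holds.

(→) Suppose 9s + 1 is odd. Since 9 is odd, 9s and s have the same parity, so 9s + 1 ≡ s + 1 (mod 2). As 1 is odd, 9s + 1 is odd exactly when s is even. Thus s is even.

(←) Conversely, suppose s is even; write s = 2j. Then 9s + 1 = 9·(2j) + 1 = 2·9j + 1, which is odd.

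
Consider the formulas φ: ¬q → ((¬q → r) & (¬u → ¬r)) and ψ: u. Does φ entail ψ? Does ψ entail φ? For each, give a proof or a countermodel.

Neither implication holds.

Forward direction. This fails. Under u = F, q = T, r = F, the left side is true but the right side is false.

Converse. This fails. Under u = T, q = F, r = F, the left side is false but the right side is true.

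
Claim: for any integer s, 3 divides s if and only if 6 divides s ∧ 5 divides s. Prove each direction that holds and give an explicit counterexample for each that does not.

Forward direction. This fails: take s = 3. Certainly 3 ∣ 3, but 6 ∤ 3.

Converse. Suppose 6 ∣ s and 5 ∣ s. Any common multiple of 6 and 5 is a multiple of their lcm; here gcd(6, 5) = 1, so lcm(6, 5) = 6·5 = 30, so 30 ∣ s. Since 3 ∣ 30, it follows that 3 ∣ s.

The forward direction fails; the converse holds.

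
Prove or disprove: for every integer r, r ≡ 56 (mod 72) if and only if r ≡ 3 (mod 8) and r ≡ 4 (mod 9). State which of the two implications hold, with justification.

Neither direction holds.

Forward direction. This fails: r = 56 gives 56 ≡ 56 (mod 72) but 56 ≡ 0 (mod 8), so the conjunction on the right does not hold.

Converse. This fails: r = 67 satisfies both congruences on the right (67 ≡ 3 mod 8 and 67 ≡ 4 mod 9) yet 67 ≡ 67 (mod 72), not 56.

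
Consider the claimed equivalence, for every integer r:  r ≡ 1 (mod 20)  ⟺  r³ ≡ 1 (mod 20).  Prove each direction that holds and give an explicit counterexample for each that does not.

The biconditional holds.

[⇒] Suppose r ≡ 1 (mod 20). Write r = 20j + 1. Then (20j + 1)³ = 8000j³ + 1200j² + 60j + 1 = 20(400j³ + 60j² + 3j) + 1, so r³ ≡ 1 (mod 20).

[⇐] Conversely, suppose r³ ≡ 1 (mod 20). The only residue r in {0, …, 19} with r³ ≡ 1 (mod 20) is r = 1, so r ≡ 1 (mod 20).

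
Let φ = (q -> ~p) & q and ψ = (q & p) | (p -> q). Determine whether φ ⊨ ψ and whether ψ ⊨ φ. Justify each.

[⇐] This fails. Under q = F, p = F, the left side is false but the right side is true.

[⇒] Assume the antecedent. If q is true, (q & p) | (p -> q) reduces to true regardless of the other variables. If q is false, the antecedent cannot hold. Either way (q & p) | (p -> q) holds.

(⇒) holds; (⇐) fails.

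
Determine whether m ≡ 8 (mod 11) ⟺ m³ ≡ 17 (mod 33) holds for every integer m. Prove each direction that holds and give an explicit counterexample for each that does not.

[⇒] This fails: take m = 19. Then 19 ≡ 8 (mod 11), but 19³ = 6859 ≡ 28 (mod 33), not 17.

[⇐] Conversely, the residues r modulo 33 with r³ ≡ 17 (mod 33) are exactly {8}, and each is ≡ 8 (mod 11).

The forward direction fails; the converse holds.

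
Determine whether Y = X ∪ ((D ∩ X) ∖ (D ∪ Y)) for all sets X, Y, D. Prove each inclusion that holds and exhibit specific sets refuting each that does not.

Both inclusions fail.

Forward inclusion. This inclusion fails. Take X = ∅, Y = {1}, D = ∅; then 1 ∈ Y but 1 ∉ X ∪ ((D ∩ X) ∖ (D ∪ Y)).

Reverse inclusion. This inclusion fails. Take X = {1}, Y = ∅, D = ∅; then 1 ∈ X ∪ ((D ∩ X) ∖ (D ∪ Y)) but 1 ∉ Y.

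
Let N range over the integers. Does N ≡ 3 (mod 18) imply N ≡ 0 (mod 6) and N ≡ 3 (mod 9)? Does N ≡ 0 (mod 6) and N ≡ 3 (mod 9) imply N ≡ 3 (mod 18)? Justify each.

Forward direction. This fails: N = 3 gives 3 ≡ 3 (mod 18) but 3 ≡ 3 (mod 6), so the conjunction on the right does not hold.

Converse. This fails: N = 12 satisfies both congruences on the right (12 ≡ 0 mod 6 and 12 ≡ 3 mod 9) yet 12 ≡ 12 (mod 18), not 3.

Both directions fail.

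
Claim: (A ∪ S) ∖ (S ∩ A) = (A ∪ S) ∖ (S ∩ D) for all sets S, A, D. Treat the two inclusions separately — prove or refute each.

Forward inclusion. This inclusion fails. Take S = {1}, A = ∅, D = {1}; then 1 ∈ (A ∪ S) ∖ (S ∩ A) but 1 ∉ (A ∪ S) ∖ (S ∩ D).

Reverse inclusion. This inclusion fails. Take S = {1}, A = {1}, D = ∅; then 1 ∈ (A ∪ S) ∖ (S ∩ D) but 1 ∉ (A ∪ S) ∖ (S ∩ A).

Neither inclusion holds.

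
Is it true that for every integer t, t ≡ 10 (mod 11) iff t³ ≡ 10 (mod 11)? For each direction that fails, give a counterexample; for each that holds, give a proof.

(⇒) Suppose t ≡ 10 (mod 11). Write t = 11j + 10. Then (11j + 10)³ = 1331j³ + 3630j² + 3300j + 1000 = 11(121j³ + 330j² + 300j + 90) + 10, so t³ ≡ 10 (mod 11).

(⇐) Conversely, suppose t³ ≡ 10 (mod 11). The only residue r in {0, …, 10} with r³ ≡ 10 (mod 11) is r = 10, so t ≡ 10 (mod 11).

The biconditional holds.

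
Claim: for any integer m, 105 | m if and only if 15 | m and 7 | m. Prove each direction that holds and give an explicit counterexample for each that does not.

Equivalent; both directions hold.

(⇐) Suppose 15 ∣ m and 7 ∣ m. Any common multiple of 15 and 7 is a multiple of their lcm; here gcd(15, 7) = 1, so lcm(15, 7) = 15·7 = 105, so 105 ∣ m.

(⇒) If 105 ∣ m, write m = 105q. Since 105 = 7·15, m = 15·(7q), so 15 ∣ m; and since 105 = 15·7, m = 7·(15q), so 7 ∣ m.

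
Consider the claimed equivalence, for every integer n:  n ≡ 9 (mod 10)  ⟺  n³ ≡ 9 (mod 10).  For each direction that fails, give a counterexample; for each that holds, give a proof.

Both directions hold; the statement is true.

(⟸) Suppose n³ ≡ 9 (mod 10). The only residue r in {0, …, 9} with r³ ≡ 9 (mod 10) is r = 9, so n ≡ 9 (mod 10).

(⟹) Suppose n ≡ 9 (mod 10). Write n = 10j + 9. Then (10j + 9)³ = 1000j³ + 2700j² + 2430j + 729 = 10(100j³ + 270j² + 243j + 72) + 9, so n³ ≡ 9 (mod 10).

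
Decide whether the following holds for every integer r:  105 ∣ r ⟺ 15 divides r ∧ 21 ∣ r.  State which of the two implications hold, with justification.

[⇐] Suppose 15 ∣ r and 21 ∣ r. Any common multiple of 15 and 21 is a multiple of their lcm; here lcm(15, 21) = 15·21/gcd(15, 21) = 315/3 = 105, so 105 ∣ r.

[⇒] If 105 ∣ r, write r = 105q. Since 105 = 7·15, r = 15·(7q), so 15 ∣ r; and since 105 = 5·21, r = 21·(5q), so 21 ∣ r.

Both directions hold; the statement is true.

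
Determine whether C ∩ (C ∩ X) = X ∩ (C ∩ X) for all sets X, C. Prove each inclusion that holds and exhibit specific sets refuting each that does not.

Both inclusions hold.

Reverse inclusion. Let x ∈ X ∩ (C ∩ X). Then x ∈ X ∩ C, from which x ∈ C ∩ (C ∩ X).

Forward inclusion. Let x ∈ C ∩ (C ∩ X). Then x ∈ X ∩ C, from which x ∈ X ∩ (C ∩ X).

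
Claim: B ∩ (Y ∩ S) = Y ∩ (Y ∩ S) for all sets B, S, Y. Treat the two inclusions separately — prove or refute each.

(⊆) holds; (⊇) fails.

(⊇) This inclusion fails. Take B = ∅, S = {1}, Y = {1}; then 1 ∈ Y ∩ (Y ∩ S) but 1 ∉ B ∩ (Y ∩ S).

(⊆) Let x ∈ B ∩ (Y ∩ S). Then x ∈ B ∩ S ∩ Y, from which x ∈ Y ∩ (Y ∩ S).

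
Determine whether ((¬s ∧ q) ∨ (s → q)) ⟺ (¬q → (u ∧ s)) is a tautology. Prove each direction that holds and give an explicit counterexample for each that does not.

(⟹) This fails. Under u = F, q = F, s = F, the left side is true but the right side is false.

(⟸) This fails. Under u = T, q = F, s = T, the left side is false but the right side is true.

Neither direction holds.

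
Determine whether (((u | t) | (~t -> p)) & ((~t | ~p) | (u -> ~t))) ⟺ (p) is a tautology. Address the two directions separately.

Neither direction holds.

(⟹) This fails. Under t = T, u = F, p = F, the left side is true but the right side is false.

(⟸) This fails. Under t = T, u = T, p = T, the left side is false but the right side is true.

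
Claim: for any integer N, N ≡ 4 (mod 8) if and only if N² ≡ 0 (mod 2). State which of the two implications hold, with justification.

Only the forward direction holds.

[⇐] This fails: take N = 0. Then 0² = 0 ≡ 0 (mod 2), yet 0 ≡ 0 (mod 8), not 4.

[⇒] Suppose N ≡ 4 (mod 8). Then N² ≡ 4² = 16 (mod 8), and since 2 ∣ 8, also N² ≡ 0 (mod 2).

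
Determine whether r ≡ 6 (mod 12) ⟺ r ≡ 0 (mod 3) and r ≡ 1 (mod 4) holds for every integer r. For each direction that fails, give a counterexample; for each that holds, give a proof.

[⇒] This fails: r = 6 gives 6 ≡ 6 (mod 12) but 6 ≡ 2 (mod 4), so the conjunction on the right does not hold.

[⇐] This fails: r = 9 satisfies both congruences on the right (9 ≡ 0 mod 3 and 9 ≡ 1 mod 4) yet 9 ≡ 9 (mod 12), not 6.

Neither direction holds.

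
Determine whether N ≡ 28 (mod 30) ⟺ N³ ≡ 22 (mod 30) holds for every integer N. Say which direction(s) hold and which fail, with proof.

Both directions hold; the statement is true.

(⇒) Suppose N ≡ 28 (mod 30). Write N = 30j + 28. Then (30j + 28)³ = 27000j³ + 75600j² + 70560j + 21952 = 30(900j³ + 2520j² + 2352j + 731) + 22, so N³ ≡ 22 (mod 30).

(⇐) Conversely, suppose N³ ≡ 22 (mod 30). The only residue r in {0, …, 29} with r³ ≡ 22 (mod 30) is r = 28, so N ≡ 28 (mod 30).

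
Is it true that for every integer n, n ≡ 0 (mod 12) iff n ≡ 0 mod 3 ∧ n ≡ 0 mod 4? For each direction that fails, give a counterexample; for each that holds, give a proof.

(→) Suppose n ≡ 0 (mod 12); write n = 12j + 0. Since 3 ∣ 12, reducing mod 3 gives n ≡ 0 (mod 3); since 4 ∣ 12, reducing mod 4 gives n ≡ 0 (mod 4).

(←) Conversely, if n ≡ 0 (mod 3) and n ≡ 0 (mod 4), then by the Chinese remainder theorem n ≡ 0 (mod 12). This is exactly n ≡ 0 (mod 12).

Both implications hold.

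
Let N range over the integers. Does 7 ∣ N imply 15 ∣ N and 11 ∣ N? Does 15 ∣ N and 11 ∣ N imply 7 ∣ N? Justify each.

(⇒) fails and (⇐) fails.

(⟹) This fails: take N = 7. Certainly 7 ∣ 7, but 15 ∤ 7.

(⟸) This fails: take N = 165. Both 15 ∣ 165 and 11 ∣ 165, yet 165 is not a multiple of 7 (since 165 = 23·7 + 4), so 7 ∤ 165.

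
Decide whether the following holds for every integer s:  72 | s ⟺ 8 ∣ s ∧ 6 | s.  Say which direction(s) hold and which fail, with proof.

(⇒) holds; (⇐) fails.

(⇒) If 72 ∣ s, write s = 72q. Since 72 = 9·8, s = 8·(9q), so 8 ∣ s; and since 72 = 12·6, s = 6·(12q), so 6 ∣ s.

(⇐) This fails: take s = 24. Both 8 ∣ 24 and 6 ∣ 24, yet 24 is not a multiple of 72 (since 24 = 0·72 + 24), so 72 ∤ 24.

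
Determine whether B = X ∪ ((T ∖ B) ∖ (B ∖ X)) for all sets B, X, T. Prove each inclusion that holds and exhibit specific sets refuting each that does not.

Neither inclusion holds.

(⟹) This inclusion fails. Take B = {1}, X = ∅, T = ∅; then 1 ∈ B but 1 ∉ X ∪ ((T ∖ B) ∖ (B ∖ X)).

(⟸) This inclusion fails. Take B = ∅, X = {1}, T = ∅; then 1 ∈ X ∪ ((T ∖ B) ∖ (B ∖ X)) but 1 ∉ B.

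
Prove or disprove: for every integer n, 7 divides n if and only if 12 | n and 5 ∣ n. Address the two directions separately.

Both directions fail.

Forward direction. This fails: take n = 7. Certainly 7 ∣ 7, but 12 ∤ 7.

Converse. This fails: take n = 60. Both 12 ∣ 60 and 5 ∣ 60, yet 60 is not a multiple of 7 (since 60 = 8·7 + 4), so 7 ∤ 60.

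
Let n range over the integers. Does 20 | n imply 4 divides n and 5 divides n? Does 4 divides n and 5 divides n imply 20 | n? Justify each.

The biconditional holds.

(⟹) If 20 ∣ n, write n = 20q. Since 20 = 5·4, n = 4·(5q), so 4 ∣ n; and since 20 = 4·5, n = 5·(4q), so 5 ∣ n.

(⟸) Suppose 4 ∣ n and 5 ∣ n. Any common multiple of 4 and 5 is a multiple of their lcm; here gcd(4, 5) = 1, so lcm(4, 5) = 4·5 = 20, so 20 ∣ n.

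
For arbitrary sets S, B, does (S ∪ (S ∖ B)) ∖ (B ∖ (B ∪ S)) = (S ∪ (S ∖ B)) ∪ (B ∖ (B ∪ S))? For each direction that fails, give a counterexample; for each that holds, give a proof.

Both inclusions hold; the sets are equal.

(⟹) Let x ∈ (S ∪ (S ∖ B)) ∖ (B ∖ (B ∪ S)). Then either x ∈ S and x ∉ B; or x ∈ S ∩ B. In each case x ∈ (S ∪ (S ∖ B)) ∪ (B ∖ (B ∪ S)), so (S ∪ (S ∖ B)) ∖ (B ∖ (B ∪ S)) ⊆ (S ∪ (S ∖ B)) ∪ (B ∖ (B ∪ S)).

(⟸) Let x ∈ (S ∪ (S ∖ B)) ∪ (B ∖ (B ∪ S)). Then either x ∈ S and x ∉ B; or x ∈ S ∩ B. In each case x ∈ (S ∪ (S ∖ B)) ∖ (B ∖ (B ∪ S)), so (S ∪ (S ∖ B)) ∪ (B ∖ (B ∪ S)) ⊆ (S ∪ (S ∖ B)) ∖ (B ∖ (B ∪ S)).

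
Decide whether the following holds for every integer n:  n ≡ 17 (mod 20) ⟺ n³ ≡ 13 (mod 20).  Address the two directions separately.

(→) Suppose n ≡ 17 (mod 20). Write n = 20j + 17. Then (20j + 17)³ = 8000j³ + 20400j² + 17340j + 4913 = 20(400j³ + 1020j² + 867j + 245) + 13, so n³ ≡ 13 (mod 20).

(←) Conversely, suppose n³ ≡ 13 (mod 20). The only residue r in {0, …, 19} with r³ ≡ 13 (mod 20) is r = 17, so n ≡ 17 (mod 20).

Both directions hold; the statement is true.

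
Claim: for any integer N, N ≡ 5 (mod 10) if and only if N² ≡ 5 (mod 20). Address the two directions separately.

[⇒] Suppose N ≡ 5 (mod 10). Working modulo 20, N ∈ {5, 15}; for each such r, r² ≡ 5 (mod 20).

[⇐] Conversely, the residues r modulo 20 with r² ≡ 5 (mod 20) are exactly {5, 15}, and each is ≡ 5 (mod 10).

Both directions hold.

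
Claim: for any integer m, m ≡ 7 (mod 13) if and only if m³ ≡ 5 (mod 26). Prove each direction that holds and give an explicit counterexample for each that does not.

(→) This fails: take m = 20. Then 20 ≡ 7 (mod 13), but 20³ = 8000 ≡ 18 (mod 26), not 5.

(←) This fails: take m = 11. Then 11³ = 1331 ≡ 5 (mod 26), yet 11 ≡ 11 (mod 13), not 7.

Neither direction holds.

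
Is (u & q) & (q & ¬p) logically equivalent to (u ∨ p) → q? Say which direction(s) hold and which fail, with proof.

(⇒) holds; (⇐) fails.

(⇒) Assume the antecedent. If p is true, the antecedent cannot hold. If p is false, the antecedent forces (p = F, q = T, u = T), and (u ∨ p) → q holds there. Either way (u ∨ p) → q holds.

(⇐) This fails. Under p = F, q = F, u = F, the left side is false but the right side is true.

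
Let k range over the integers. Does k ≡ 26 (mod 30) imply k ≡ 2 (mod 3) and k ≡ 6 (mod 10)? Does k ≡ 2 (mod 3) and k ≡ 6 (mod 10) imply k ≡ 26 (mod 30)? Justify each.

[⇐] If k ≡ 2 (mod 3) and k ≡ 6 (mod 10), then by the Chinese remainder theorem k ≡ 26 (mod 30). This is exactly k ≡ 26 (mod 30).

[⇒] Suppose k ≡ 26 (mod 30); write k = 30j + 26. Since 3 ∣ 30, reducing mod 3 gives k ≡ 26 ≡ 2 (mod 3); since 10 ∣ 30, reducing mod 10 gives k ≡ 26 ≡ 6 (mod 10).

Equivalent; both directions hold.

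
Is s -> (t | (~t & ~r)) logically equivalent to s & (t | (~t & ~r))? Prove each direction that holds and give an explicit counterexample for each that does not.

Forward direction. This fails. Under s = F, r = F, t = F, the left side is true but the right side is false.

Converse. Assume the antecedent. If r is true, the antecedent forces (s = T, r = T, t = T), and s -> (t | (~t & ~r)) holds there. If r is false, s -> (t | (~t & ~r)) reduces to true regardless of the other variables. Either way s -> (t | (~t & ~r)) holds.

Only the converse holds.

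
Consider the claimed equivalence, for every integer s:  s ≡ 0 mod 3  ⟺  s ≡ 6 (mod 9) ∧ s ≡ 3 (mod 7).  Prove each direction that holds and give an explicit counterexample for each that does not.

(→) This fails: s = 0 gives 0 ≡ 0 (mod 3) but 0 ≡ 0 (mod 9), so the conjunction on the right does not hold.

(←) Conversely, if s ≡ 6 (mod 9) and s ≡ 3 (mod 7), then by the Chinese remainder theorem s ≡ 24 (mod 63). Since 24 ≡ 0 (mod 3) and 3 ∣ 63, we get s ≡ 0 (mod 3).

The forward direction fails; the converse holds.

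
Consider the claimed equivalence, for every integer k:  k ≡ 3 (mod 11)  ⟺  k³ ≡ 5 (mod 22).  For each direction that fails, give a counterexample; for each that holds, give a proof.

(←) The residues r modulo 22 with r³ ≡ 5 (mod 22) are exactly {3}, and each is ≡ 3 (mod 11).

(→) This fails: take k = 14. Then 14 ≡ 3 (mod 11), but 14³ = 2744 ≡ 16 (mod 22), not 5.

The forward direction fails; the converse holds.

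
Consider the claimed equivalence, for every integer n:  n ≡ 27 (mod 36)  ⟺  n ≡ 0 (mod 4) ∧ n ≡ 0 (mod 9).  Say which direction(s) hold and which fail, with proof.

(⇒) fails and (⇐) fails.

[⇒] This fails: n = 27 gives 27 ≡ 27 (mod 36) but 27 ≡ 3 (mod 4), so the conjunction on the right does not hold.

[⇐] This fails: n = 0 satisfies both congruences on the right (0 ≡ 0 mod 4 and 0 ≡ 0 mod 9) yet 0 ≡ 0 (mod 36), not 27.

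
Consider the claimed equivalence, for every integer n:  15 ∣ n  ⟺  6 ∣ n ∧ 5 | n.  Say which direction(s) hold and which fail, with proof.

(→) This fails: take n = 15. Certainly 15 ∣ 15, but 6 ∤ 15.

(←) Suppose 6 ∣ n and 5 ∣ n. Any common multiple of 6 and 5 is a multiple of their lcm; here gcd(6, 5) = 1, so lcm(6, 5) = 6·5 = 30, so 30 ∣ n. Since 15 ∣ 30, it follows that 15 ∣ n.

Not equivalent: only (⇐) holds.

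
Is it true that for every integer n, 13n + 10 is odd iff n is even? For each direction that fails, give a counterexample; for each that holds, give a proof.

Neither implication holds.

Forward direction. This fails: n = 5 gives 13n + 10 = 75, which is odd, but 5 is odd, not even.

Converse. This also fails: n = 2 is even, but 13n + 10 = 36 is even, not odd.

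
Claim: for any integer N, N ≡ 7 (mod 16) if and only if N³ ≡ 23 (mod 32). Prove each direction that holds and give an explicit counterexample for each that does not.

Only the reverse direction holds.

(⟹) This fails: take N = 23. Then 23 ≡ 7 (mod 16), but 23³ = 12167 ≡ 7 (mod 32), not 23.

(⟸) Conversely, the residues r modulo 32 with r³ ≡ 23 (mod 32) are exactly {7}, and each is ≡ 7 (mod 16).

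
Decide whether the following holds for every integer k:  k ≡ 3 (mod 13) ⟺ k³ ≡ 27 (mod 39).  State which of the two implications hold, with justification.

(→) This fails: take k = 16. Then 16 ≡ 3 (mod 13), but 16³ = 4096 ≡ 1 (mod 39), not 27.

(←) This fails: take k = 9. Then 9³ = 729 ≡ 27 (mod 39), yet 9 ≡ 9 (mod 13), not 3.

(⇒) fails and (⇐) fails.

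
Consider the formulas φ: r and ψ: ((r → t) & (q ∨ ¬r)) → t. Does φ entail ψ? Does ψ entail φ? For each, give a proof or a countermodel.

The forward direction holds; the converse fails.

[⇐] This fails. Under t = T, q = F, r = F, the left side is false but the right side is true.

[⇒] Assume the antecedent. If t is true, ((r → t) & (q ∨ ¬r)) → t reduces to true regardless of the other variables. If t is false, the antecedent forces (t = F, q = F, r = T) or (t = F, q = T, r = T), and ((r → t) & (q ∨ ¬r)) → t holds there. Either way ((r → t) & (q ∨ ¬r)) → t holds.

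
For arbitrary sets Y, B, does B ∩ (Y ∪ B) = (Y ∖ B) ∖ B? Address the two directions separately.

Both inclusions fail.

Forward inclusion. This inclusion fails. Take Y = ∅, B = {1}; then 1 ∈ B ∩ (Y ∪ B) but 1 ∉ (Y ∖ B) ∖ B.

Reverse inclusion. This inclusion fails. Take Y = {1}, B = ∅; then 1 ∈ (Y ∖ B) ∖ B but 1 ∉ B ∩ (Y ∪ B).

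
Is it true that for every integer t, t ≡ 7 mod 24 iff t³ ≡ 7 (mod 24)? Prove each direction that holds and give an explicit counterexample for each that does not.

(⇒) Suppose t ≡ 7 mod 24. Write t = 24j + 7. Then (24j + 7)³ = 13824j³ + 12096j² + 3528j + 343 = 24(576j³ + 504j² + 147j + 14) + 7, so t³ ≡ 7 (mod 24).

(⇐) Conversely, suppose t³ ≡ 7 (mod 24). The only residue r in {0, …, 23} with r³ ≡ 7 (mod 24) is r = 7, so t ≡ 7 (mod 24).

Both directions hold; the statement is true.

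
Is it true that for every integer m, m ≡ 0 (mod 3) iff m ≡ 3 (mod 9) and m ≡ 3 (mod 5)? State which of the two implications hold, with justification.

The forward direction fails; the converse holds.

(→) This fails: m = 0 gives 0 ≡ 0 (mod 3) but 0 ≡ 0 (mod 9), so the conjunction on the right does not hold.

(←) Conversely, if m ≡ 3 (mod 9) and m ≡ 3 (mod 5), then by the Chinese remainder theorem m ≡ 3 (mod 45). Since 3 ≡ 0 (mod 3) and 3 ∣ 45, we get m ≡ 0 (mod 3).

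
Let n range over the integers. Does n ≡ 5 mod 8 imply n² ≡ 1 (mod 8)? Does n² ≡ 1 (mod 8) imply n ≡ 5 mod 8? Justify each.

Only the forward direction holds.

(⟹) Suppose n ≡ 5 mod 8. Write n = 8j + 5. Then (8j + 5)² = 64j² + 80j + 25 = 8(8j² + 10j + 3) + 1, so n² ≡ 1 (mod 8).

(⟸) This fails: take n = 1. Then 1² = 1 ≡ 1 (mod 8), yet 1 ≡ 1 (mod 8), not 5.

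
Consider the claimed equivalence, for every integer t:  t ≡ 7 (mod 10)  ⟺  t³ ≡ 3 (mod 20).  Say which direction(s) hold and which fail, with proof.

(→) This fails: take t = 17. Then 17 ≡ 7 (mod 10), but 17³ = 4913 ≡ 13 (mod 20), not 3.

(←) Conversely, the residues r modulo 20 with r³ ≡ 3 (mod 20) are exactly {7}, and each is ≡ 7 (mod 10).

Only the converse holds.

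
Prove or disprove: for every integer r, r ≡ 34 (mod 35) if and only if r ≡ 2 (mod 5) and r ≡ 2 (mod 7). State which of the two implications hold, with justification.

(⇒) fails and (⇐) fails.

(⇒) This fails: r = 34 gives 34 ≡ 34 (mod 35) but 34 ≡ 4 (mod 5), so the conjunction on the right does not hold.

(⇐) This fails: r = 2 satisfies both congruences on the right (2 ≡ 2 mod 5 and 2 ≡ 2 mod 7) yet 2 ≡ 2 (mod 35), not 34.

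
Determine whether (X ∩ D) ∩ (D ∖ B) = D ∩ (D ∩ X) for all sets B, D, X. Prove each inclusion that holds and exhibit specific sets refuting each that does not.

The sets are not equal: only the forward inclusion holds.

(⊆) Let x ∈ (X ∩ D) ∩ (D ∖ B). Then x ∈ D ∩ X and x ∉ B, from which x ∈ D ∩ (D ∩ X).

(⊇) This inclusion fails. Take B = {1}, D = {1}, X = {1}; then 1 ∈ D ∩ (D ∩ X) but 1 ∉ (X ∩ D) ∩ (D ∖ B).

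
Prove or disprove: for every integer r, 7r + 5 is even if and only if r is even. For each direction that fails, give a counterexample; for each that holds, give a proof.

[⇒] This fails: r = 7 gives 7r + 5 = 54, which is even, but 7 is odd, not even.

[⇐] This also fails: r = 6 is even, but 7r + 5 = 47 is odd, not even.

Neither direction holds.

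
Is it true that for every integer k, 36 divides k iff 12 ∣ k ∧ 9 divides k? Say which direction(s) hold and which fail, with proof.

(⇒) If 36 ∣ k, write k = 36q. Since 36 = 3·12, k = 12·(3q), so 12 ∣ k; and since 36 = 4·9, k = 9·(4q), so 9 ∣ k.

(⇐) Suppose 12 ∣ k and 9 ∣ k. Any common multiple of 12 and 9 is a multiple of their lcm; here lcm(12, 9) = 12·9/gcd(12, 9) = 108/3 = 36, so 36 ∣ k.

The biconditional holds.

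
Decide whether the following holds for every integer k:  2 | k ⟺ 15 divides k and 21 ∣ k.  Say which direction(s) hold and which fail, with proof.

(⟹) This fails: take k = 2. Certainly 2 ∣ 2, but 15 ∤ 2.

(⟸) This fails: take k = 105. Both 15 ∣ 105 and 21 ∣ 105, yet 105 is not a multiple of 2 (since 105 = 52·2 + 1), so 2 ∤ 105.

Both directions fail.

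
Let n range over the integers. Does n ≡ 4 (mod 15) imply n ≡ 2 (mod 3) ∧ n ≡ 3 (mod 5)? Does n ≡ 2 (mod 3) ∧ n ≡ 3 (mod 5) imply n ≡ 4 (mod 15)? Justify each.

[⇒] This fails: n = 4 gives 4 ≡ 4 (mod 15) but 4 ≡ 1 (mod 3), so the conjunction on the right does not hold.

[⇐] This fails: n = 8 satisfies both congruences on the right (8 ≡ 2 mod 3 and 8 ≡ 3 mod 5) yet 8 ≡ 8 (mod 15), not 4.

Neither direction holds.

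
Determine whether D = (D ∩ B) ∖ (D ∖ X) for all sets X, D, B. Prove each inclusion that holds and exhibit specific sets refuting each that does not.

Only the reverse inclusion holds.

(⟸) Let x ∈ (D ∩ B) ∖ (D ∖ X). Then x ∈ X ∩ D ∩ B, from which x ∈ D.

(⟹) This inclusion fails. Take X = ∅, D = {1}, B = ∅; then 1 ∈ D but 1 ∉ (D ∩ B) ∖ (D ∖ X).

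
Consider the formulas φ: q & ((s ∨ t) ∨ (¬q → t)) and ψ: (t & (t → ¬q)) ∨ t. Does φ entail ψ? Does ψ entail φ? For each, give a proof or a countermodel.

Both directions fail.

Forward direction. This fails. Under q = T, s = F, t = F, the left side is true but the right side is false.

Converse. This fails. Under q = F, s = F, t = T, the left side is false but the right side is true.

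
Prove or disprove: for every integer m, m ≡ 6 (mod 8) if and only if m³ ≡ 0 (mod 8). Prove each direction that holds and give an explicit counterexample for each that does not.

(⇒) holds; (⇐) fails.

Forward direction. Suppose m ≡ 6 (mod 8). Write m = 8j + 6. Then (8j + 6)³ = 512j³ + 1152j² + 864j + 216 = 8(64j³ + 144j² + 108j + 27) + 0, so m³ ≡ 0 (mod 8).

Converse. This fails: take m = 0. Then 0³ = 0 ≡ 0 (mod 8), yet 0 ≡ 0 (mod 8), not 6.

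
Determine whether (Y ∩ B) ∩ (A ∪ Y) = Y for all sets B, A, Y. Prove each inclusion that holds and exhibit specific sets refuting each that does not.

(⊆) holds; (⊇) fails.

(⟸) This inclusion fails. Take B = ∅, A = ∅, Y = {1}; then 1 ∈ Y but 1 ∉ (Y ∩ B) ∩ (A ∪ Y).

(⟹) Let x ∈ (Y ∩ B) ∩ (A ∪ Y). Then either x ∈ B ∩ Y and x ∉ A; or x ∈ B ∩ A ∩ Y. In each case x ∈ Y, so (Y ∩ B) ∩ (A ∪ Y) ⊆ Y.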